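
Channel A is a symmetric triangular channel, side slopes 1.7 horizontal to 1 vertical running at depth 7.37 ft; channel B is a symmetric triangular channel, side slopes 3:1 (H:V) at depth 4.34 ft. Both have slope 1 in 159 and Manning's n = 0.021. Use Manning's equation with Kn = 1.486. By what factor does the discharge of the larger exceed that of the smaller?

2.18

Channel A: For a triangular section with side slope z = 1.7: A = zy² = 1.7×7.37² = 92.34 ft²; P = 2y√(1+z²) = 2×7.37×1.972 = 29.07 ft. Hydraulic radius R = A/P = 92.34/29.07 = 3.176 ft. Q_A = (1.486/0.021)·92.34·3.176^(2/3)·√0.006289 = 1120 ft³/s.
Channel B: For a triangular section with side slope z = 3: A = zy² = 3×4.34² = 56.51 ft²; P = 2y√(1+z²) = 2×4.34×3.162 = 27.45 ft. Hydraulic radius R = A/P = 56.51/27.45 = 2.059 ft. Q_B = (1.486/0.021)·56.51·2.059^(2/3)·√0.006289 = 513.2 ft³/s.
The larger discharge is 1120 ft³/s and the smaller is 513.2 ft³/s; the ratio is 2.18.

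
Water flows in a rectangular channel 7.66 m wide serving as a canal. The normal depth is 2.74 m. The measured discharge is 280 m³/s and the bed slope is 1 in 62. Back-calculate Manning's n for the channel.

n = 0.013

Flow area A = b·y = 7.66 × 2.74 = 20.99 m². Wetted perimeter P = b + 2y = 7.66 + 2×2.74 = 13.14 m.
Hydraulic radius R = A/P = 20.99/13.14 = 1.597 m.
Rearranging Manning's equation: n = (1/Q) A R^(2/3) S^(1/2) = (1/280) × 20.99 × 1.597^(2/3) × √0.01613 = 0.013.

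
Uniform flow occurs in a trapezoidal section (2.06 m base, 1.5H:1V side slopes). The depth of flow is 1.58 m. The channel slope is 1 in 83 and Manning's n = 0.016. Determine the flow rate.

With bottom width b = 2.06 m and side slope z = 1.5: A = (b + zy)y = (2.06 + 1.5×1.58)×1.58 = 6.999 m²; P = b + 2y√(1+z²) = 2.06 + 2×1.58×1.803 = 7.757 m.
Hydraulic radius R = A/P = 6.999/7.757 = 0.9024 m.
Manning's equation: Q = (1/n) A R^(2/3) S^(1/2) = (1/0.016) × 6.999 × 0.9024^(2/3) × 0.01205^(1/2) = 44.8 m³/s.

Q = 44.8 m³/s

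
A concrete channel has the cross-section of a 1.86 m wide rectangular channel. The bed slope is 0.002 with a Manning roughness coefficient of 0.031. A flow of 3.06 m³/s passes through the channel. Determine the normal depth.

Manning's equation rearranged: A R^(2/3) = nQ / (1·√S) = 0.031 × 3.06 / (√0.002) = 2.121.
At y = 1.24 m: A R^(2/3) = 1.513 — too small.
At y = 1.62 m: A R^(2/3) = 2.122 — ≈ 2.121.

y_n = 1.62 m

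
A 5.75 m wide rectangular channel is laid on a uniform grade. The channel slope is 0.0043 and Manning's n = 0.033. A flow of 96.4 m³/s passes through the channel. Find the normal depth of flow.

Manning's equation rearranged: A R^(2/3) = nQ / (1·√S) = 0.033 × 96.4 / (√0.0043) = 48.51.
Try y = 6.15 m: A R^(2/3) = 55.37 — high.
Try y = 4.74 m: A R^(2/3) = 40.17 — low.
Try y = 5.52 m: A R^(2/3) = 48.53 — close enough.

y_n = 5.52 m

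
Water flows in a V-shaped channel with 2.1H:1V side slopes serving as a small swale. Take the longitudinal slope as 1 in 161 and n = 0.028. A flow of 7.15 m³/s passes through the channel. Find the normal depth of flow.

Manning's equation rearranged: A R^(2/3) = nQ / (1·√S) = 0.028 × 7.15 / (√0.006211) = 2.54.
Try y = 1.46 m: A R^(2/3) = 3.39 — over.
Try y = 1.05 m: A R^(2/3) = 1.408 — short.
Try y = 1.31 m: A R^(2/3) = 2.539 — matches.

y_n = 1.31 m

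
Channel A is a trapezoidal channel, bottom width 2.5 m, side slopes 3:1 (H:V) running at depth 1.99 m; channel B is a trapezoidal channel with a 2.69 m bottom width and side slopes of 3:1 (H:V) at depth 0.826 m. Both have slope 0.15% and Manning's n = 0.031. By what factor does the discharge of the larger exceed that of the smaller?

6.42

Channel A: With bottom width b = 2.5 m and side slope z = 3: A = (b + zy)y = (2.5 + 3×1.99)×1.99 = 16.86 m²; P = b + 2y√(1+z²) = 2.5 + 2×1.99×3.162 = 15.09 m. Hydraulic radius R = A/P = 16.86/15.09 = 1.117 m. Q_A = (1/0.031)·16.86·1.117^(2/3)·√0.0015 = 22.67 m³/s.
Channel B: With bottom width b = 2.69 m and side slope z = 3: A = (b + zy)y = (2.69 + 3×0.826)×0.826 = 4.269 m²; P = b + 2y√(1+z²) = 2.69 + 2×0.826×3.162 = 7.914 m. Hydraulic radius R = A/P = 4.269/7.914 = 0.5394 m. Q_B = (1/0.031)·4.269·0.5394^(2/3)·√0.0015 = 3.534 m³/s.
The larger discharge is 22.67 m³/s and the smaller is 3.534 m³/s; the ratio is 6.42.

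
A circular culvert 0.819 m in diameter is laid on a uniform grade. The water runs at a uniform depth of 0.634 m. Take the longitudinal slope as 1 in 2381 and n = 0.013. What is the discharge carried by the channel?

For a circular section of diameter D = 0.819 m at depth y = 0.634 m, the central angle is θ = 2 arccos(1 − 2y/D) = 4.302 rad. Then A = (D²/8)(θ − sin θ) = 0.4376 m² and P = Dθ/2 = 1.762 m.
Hydraulic radius R = A/P = 0.4376/1.762 = 0.2484 m.
Manning's equation: Q = (1/n) A R^(2/3) S^(1/2) = (1/0.013) × 0.4376 × 0.2484^(2/3) × 0.00042^(1/2) = 0.273 m³/s.

Q = 0.273 m³/s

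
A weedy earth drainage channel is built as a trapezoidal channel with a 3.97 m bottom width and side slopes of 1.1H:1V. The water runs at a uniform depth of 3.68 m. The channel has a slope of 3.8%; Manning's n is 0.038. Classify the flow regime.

With bottom width b = 3.97 m and side slope z = 1.1: A = (b + zy)y = (3.97 + 1.1×3.68)×3.68 = 29.51 m²; P = b + 2y√(1+z²) = 3.97 + 2×3.68×1.487 = 14.91 m.
Hydraulic radius R = A/P = 29.51/14.91 = 1.979 m.
V = (1/n) R^(2/3) √S = (1/0.038) × 1.979^(2/3) × √0.038 = 8.085 m/s. Hydraulic depth D_h = A/T = 29.51/12.07 = 2.445 m.
Froude number Fr = V/√(g·D_h) = 8.085/√(9.81×2.445) = 1.65, which is greater than 1, so the flow is supercritical.

supercritical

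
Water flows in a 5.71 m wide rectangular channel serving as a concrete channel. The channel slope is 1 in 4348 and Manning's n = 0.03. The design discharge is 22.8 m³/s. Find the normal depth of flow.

Manning's equation rearranged: A R^(2/3) = nQ / (1·√S) = 0.03 × 22.8 / (√0.00023) = 45.1.
At y = 3.94 m: A R^(2/3) = 31.48 — short.
At y = 5.94 m: A R^(2/3) = 52.54 — over.
At y = 5.24 m: A R^(2/3) = 45.06 — matches.

y_n = 5.24 m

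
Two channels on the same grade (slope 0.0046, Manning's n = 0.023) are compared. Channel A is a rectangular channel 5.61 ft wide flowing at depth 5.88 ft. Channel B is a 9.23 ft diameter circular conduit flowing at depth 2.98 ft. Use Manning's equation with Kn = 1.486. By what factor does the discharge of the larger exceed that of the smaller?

1.92

Channel A: Flow area A = b·y = 5.61 × 5.88 = 32.99 ft². Wetted perimeter P = b + 2y = 5.61 + 2×5.88 = 17.37 ft. Hydraulic radius R = A/P = 32.99/17.37 = 1.899 ft. Q_A = (1.486/0.023)·32.99·1.899^(2/3)·√0.0046 = 221.7 ft³/s.
Channel B: For a circular section of diameter D = 9.23 ft at depth y = 2.98 ft, the central angle is θ = 2 arccos(1 − 2y/D) = 2.417 rad. Then A = (D²/8)(θ − sin θ) = 18.69 ft² and P = Dθ/2 = 11.16 ft. Hydraulic radius R = A/P = 18.69/11.16 = 1.675 ft. Q_B = (1.486/0.023)·18.69·1.675^(2/3)·√0.0046 = 115.5 ft³/s.
The larger discharge is 221.7 ft³/s and the smaller is 115.5 ft³/s; the ratio is 1.92.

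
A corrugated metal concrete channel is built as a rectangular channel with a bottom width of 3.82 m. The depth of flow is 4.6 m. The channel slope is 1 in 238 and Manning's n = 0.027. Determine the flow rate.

Q = 51.5 m³/s

Flow area A = b·y = 3.82 × 4.6 = 17.57 m². Wetted perimeter P = b + 2y = 3.82 + 2×4.6 = 13.02 m.
Hydraulic radius R = A/P = 17.57/13.02 = 1.35 m.
Manning's equation: Q = (1/n) A R^(2/3) S^(1/2) = (1/0.027) × 17.57 × 1.35^(2/3) × 0.004202^(1/2) = 51.5 m³/s.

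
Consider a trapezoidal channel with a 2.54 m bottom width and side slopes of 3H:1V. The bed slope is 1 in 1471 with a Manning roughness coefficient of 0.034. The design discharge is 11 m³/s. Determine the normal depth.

y_n = 1.79 m

Manning's equation rearranged: A R^(2/3) = nQ / (1·√S) = 0.034 × 11 / (√0.0006798) = 14.34.
Trying y = 1.96 m: A R^(2/3) = 17.64 — high.
Trying y = 1.42 m: A R^(2/3) = 8.584 — low.
Trying y = 1.79 m: A R^(2/3) = 14.36 — ≈ 14.34.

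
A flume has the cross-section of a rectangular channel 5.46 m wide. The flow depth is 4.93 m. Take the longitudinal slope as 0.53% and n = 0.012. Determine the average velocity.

V = 8.83 m/s

Flow area A = b·y = 5.46 × 4.93 = 26.92 m². Wetted perimeter P = b + 2y = 5.46 + 2×4.93 = 15.32 m.
Hydraulic radius R = A/P = 26.92/15.32 = 1.757 m.
From Manning's equation, V = (1/n) R^(2/3) S^(1/2) = (1/0.012) × 1.757^(2/3) × 0.0053^(1/2) = 8.83 m/s.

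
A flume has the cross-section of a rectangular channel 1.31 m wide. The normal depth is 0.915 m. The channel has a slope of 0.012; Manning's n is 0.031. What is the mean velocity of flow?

Flow area A = b·y = 1.31 × 0.915 = 1.199 m². Wetted perimeter P = b + 2y = 1.31 + 2×0.915 = 3.14 m.
Hydraulic radius R = A/P = 1.199/3.14 = 0.3817 m.
From Manning's equation, V = (1/n) R^(2/3) S^(1/2) = (1/0.031) × 0.3817^(2/3) × 0.012^(1/2) = 1.86 m/s.

V = 1.86 m/s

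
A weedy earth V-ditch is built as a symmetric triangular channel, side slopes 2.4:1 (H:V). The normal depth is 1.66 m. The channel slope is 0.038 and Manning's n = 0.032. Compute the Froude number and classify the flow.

supercritical

For a triangular section with side slope z = 2.4: A = zy² = 2.4×1.66² = 6.613 m²; P = 2y√(1+z²) = 2×1.66×2.6 = 8.632 m.
Hydraulic radius R = A/P = 6.613/8.632 = 0.7662 m.
V = (1/n) R^(2/3) √S = (1/0.032) × 0.7662^(2/3) × √0.038 = 5.101 m/s. Hydraulic depth D_h = A/T = 6.613/7.968 = 0.83 m.
Froude number Fr = V/√(g·D_h) = 5.101/√(9.81×0.83) = 1.79, which is greater than 1, so the flow is supercritical.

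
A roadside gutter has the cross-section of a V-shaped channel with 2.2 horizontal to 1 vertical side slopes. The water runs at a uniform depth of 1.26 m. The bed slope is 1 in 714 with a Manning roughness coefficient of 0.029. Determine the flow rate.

For a triangular section with side slope z = 2.2: A = zy² = 2.2×1.26² = 3.493 m²; P = 2y√(1+z²) = 2×1.26×2.417 = 6.09 m.
Hydraulic radius R = A/P = 3.493/6.09 = 0.5735 m.
Manning's equation: Q = (1/n) A R^(2/3) S^(1/2) = (1/0.029) × 3.493 × 0.5735^(2/3) × 0.001401^(1/2) = 3.11 m³/s.

Q = 3.11 m³/s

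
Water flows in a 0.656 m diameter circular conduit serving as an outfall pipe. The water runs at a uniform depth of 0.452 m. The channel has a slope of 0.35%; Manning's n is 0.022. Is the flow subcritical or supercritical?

For a circular section of diameter D = 0.656 m at depth y = 0.452 m, the central angle is θ = 2 arccos(1 − 2y/D) = 3.917 rad. Then A = (D²/8)(θ − sin θ) = 0.2484 m² and P = Dθ/2 = 1.285 m.
Hydraulic radius R = A/P = 0.2484/1.285 = 0.1933 m.
V = (1/n) R^(2/3) √S = (1/0.022) × 0.1933^(2/3) × √0.0035 = 0.899 m/s. Hydraulic depth D_h = A/T = 0.2484/0.6073 = 0.4089 m.
Froude number Fr = V/√(g·D_h) = 0.899/√(9.81×0.4089) = 0.449, which is less than 1, so the flow is subcritical.

subcritical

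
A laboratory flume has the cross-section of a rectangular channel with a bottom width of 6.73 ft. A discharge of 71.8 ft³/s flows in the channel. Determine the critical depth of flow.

y_c = 1.52 ft

For a rectangular channel, critical depth y_c = (q²/g)^(1/3) where q = Q/b = 71.8/6.73 = 10.67 ft²/s.
So y_c = (10.67²/32.2)^(1/3) = 1.52 ft.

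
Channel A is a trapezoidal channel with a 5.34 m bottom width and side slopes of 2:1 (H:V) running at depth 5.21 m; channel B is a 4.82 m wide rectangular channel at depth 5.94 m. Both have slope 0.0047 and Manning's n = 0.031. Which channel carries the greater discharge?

Channel A: With bottom width b = 5.34 m and side slope z = 2: A = (b + zy)y = (5.34 + 2×5.21)×5.21 = 82.11 m²; P = b + 2y√(1+z²) = 5.34 + 2×5.21×2.236 = 28.64 m. Hydraulic radius R = A/P = 82.11/28.64 = 2.867 m. Q_A = (1/0.031)·82.11·2.867^(2/3)·√0.0047 = 366.5 m³/s.
Channel B: Flow area A = b·y = 4.82 × 5.94 = 28.63 m². Wetted perimeter P = b + 2y = 4.82 + 2×5.94 = 16.7 m. Hydraulic radius R = A/P = 28.63/16.7 = 1.714 m. Q_B = (1/0.031)·28.63·1.714^(2/3)·√0.0047 = 90.7 m³/s.
Q_A = 366.5 m³/s vs Q_B = 90.7 m³/s, so channel A carries more.

channel A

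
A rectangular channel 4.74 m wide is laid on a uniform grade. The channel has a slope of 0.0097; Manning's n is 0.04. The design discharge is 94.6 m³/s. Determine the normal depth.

y_n = 5.74 m

Manning's equation rearranged: A R^(2/3) = nQ / (1·√S) = 0.04 × 94.6 / (√0.0097) = 38.42.
Trying y = 4.44 m: A R^(2/3) = 28.13 — too small.
Trying y = 7.23 m: A R^(2/3) = 50.43 — too large.
Trying y = 5.74 m: A R^(2/3) = 38.41 — ≈ 38.42.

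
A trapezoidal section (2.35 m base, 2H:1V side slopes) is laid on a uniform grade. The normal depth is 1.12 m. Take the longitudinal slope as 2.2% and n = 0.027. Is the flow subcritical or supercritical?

supercritical

With bottom width b = 2.35 m and side slope z = 2: A = (b + zy)y = (2.35 + 2×1.12)×1.12 = 5.141 m²; P = b + 2y√(1+z²) = 2.35 + 2×1.12×2.236 = 7.359 m.
Hydraulic radius R = A/P = 5.141/7.359 = 0.6986 m.
V = (1/n) R^(2/3) √S = (1/0.027) × 0.6986^(2/3) × √0.022 = 4.325 m/s. Hydraulic depth D_h = A/T = 5.141/6.83 = 0.7527 m.
Froude number Fr = V/√(g·D_h) = 4.325/√(9.81×0.7527) = 1.59, which is greater than 1, so the flow is supercritical.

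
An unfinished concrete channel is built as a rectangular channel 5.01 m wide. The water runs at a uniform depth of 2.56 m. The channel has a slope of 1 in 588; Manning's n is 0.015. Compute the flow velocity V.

Flow area A = b·y = 5.01 × 2.56 = 12.83 m². Wetted perimeter P = b + 2y = 5.01 + 2×2.56 = 10.13 m.
Hydraulic radius R = A/P = 12.83/10.13 = 1.266 m.
From Manning's equation, V = (1/n) R^(2/3) S^(1/2) = (1/0.015) × 1.266^(2/3) × 0.001701^(1/2) = 3.22 m/s.

V = 3.22 m/s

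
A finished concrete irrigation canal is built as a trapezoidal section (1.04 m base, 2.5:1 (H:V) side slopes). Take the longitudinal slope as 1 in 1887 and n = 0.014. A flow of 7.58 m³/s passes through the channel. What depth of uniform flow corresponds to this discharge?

y_n = 1.33 m

Manning's equation rearranged: A R^(2/3) = nQ / (1·√S) = 0.014 × 7.58 / (√0.0005299) = 4.61.
At y = 1.16 m: A R^(2/3) = 3.349 — too small.
At y = 1.49 m: A R^(2/3) = 6.033 — too large.
At y = 1.33 m: A R^(2/3) = 4.611 — ≈ 4.61.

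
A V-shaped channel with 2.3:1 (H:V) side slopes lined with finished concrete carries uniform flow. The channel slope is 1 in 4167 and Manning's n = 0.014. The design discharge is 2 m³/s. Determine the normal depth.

y_n = 1.11 m

Manning's equation rearranged: A R^(2/3) = nQ / (1·√S) = 0.014 × 2 / (√0.00024) = 1.807.
Trying y = 1.33 m: A R^(2/3) = 2.926 — too large.
Trying y = 0.812 m: A R^(2/3) = 0.7849 — too small.
Trying y = 1.11 m: A R^(2/3) = 1.806 — ≈ 1.807.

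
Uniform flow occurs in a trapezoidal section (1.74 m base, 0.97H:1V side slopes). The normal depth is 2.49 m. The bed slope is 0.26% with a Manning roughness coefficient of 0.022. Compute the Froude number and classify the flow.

With bottom width b = 1.74 m and side slope z = 0.97: A = (b + zy)y = (1.74 + 0.97×2.49)×2.49 = 10.35 m²; P = b + 2y√(1+z²) = 1.74 + 2×2.49×1.393 = 8.678 m.
Hydraulic radius R = A/P = 10.35/8.678 = 1.192 m.
V = (1/n) R^(2/3) √S = (1/0.022) × 1.192^(2/3) × √0.0026 = 2.606 m/s. Hydraulic depth D_h = A/T = 10.35/6.571 = 1.575 m.
Froude number Fr = V/√(g·D_h) = 2.606/√(9.81×1.575) = 0.663, which is less than 1, so the flow is subcritical.

subcritical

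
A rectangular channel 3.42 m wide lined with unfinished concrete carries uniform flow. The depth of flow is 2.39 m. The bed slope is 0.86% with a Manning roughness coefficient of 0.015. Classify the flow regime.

supercritical

Flow area A = b·y = 3.42 × 2.39 = 8.174 m². Wetted perimeter P = b + 2y = 3.42 + 2×2.39 = 8.2 m.
Hydraulic radius R = A/P = 8.174/8.2 = 0.9968 m.
V = (1/n) R^(2/3) √S = (1/0.015) × 0.9968^(2/3) × √0.0086 = 6.169 m/s. Hydraulic depth D_h = A/T = 8.174/3.42 = 2.39 m.
Froude number Fr = V/√(g·D_h) = 6.169/√(9.81×2.39) = 1.27, which is greater than 1, so the flow is supercritical.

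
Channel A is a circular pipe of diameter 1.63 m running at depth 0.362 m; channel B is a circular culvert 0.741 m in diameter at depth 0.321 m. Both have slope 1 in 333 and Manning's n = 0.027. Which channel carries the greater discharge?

channel A

Channel A: For a circular section of diameter D = 1.63 m at depth y = 0.362 m, the central angle is θ = 2 arccos(1 − 2y/D) = 1.963 rad. Then A = (D²/8)(θ − sin θ) = 0.345 m² and P = Dθ/2 = 1.6 m. Hydraulic radius R = A/P = 0.345/1.6 = 0.2156 m. Q_A = (1/0.027)·0.345·0.2156^(2/3)·√0.003003 = 0.2518 m³/s.
Channel B: For a circular section of diameter D = 0.741 m at depth y = 0.321 m, the central angle is θ = 2 arccos(1 − 2y/D) = 2.874 rad. Then A = (D²/8)(θ − sin θ) = 0.1791 m² and P = Dθ/2 = 1.065 m. Hydraulic radius R = A/P = 0.1791/1.065 = 0.1682 m. Q_B = (1/0.027)·0.1791·0.1682^(2/3)·√0.003003 = 0.1107 m³/s.
Q_A = 0.2518 m³/s vs Q_B = 0.1107 m³/s, so channel A carries more.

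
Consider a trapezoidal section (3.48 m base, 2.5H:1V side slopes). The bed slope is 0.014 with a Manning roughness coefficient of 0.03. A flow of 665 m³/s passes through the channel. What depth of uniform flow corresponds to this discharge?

y_n = 5.22 m

Manning's equation rearranged: A R^(2/3) = nQ / (1·√S) = 0.03 × 665 / (√0.014) = 168.6.
Try y = 4.18 m: A R^(2/3) = 99.7 — low.
Try y = 6.63 m: A R^(2/3) = 300.3 — high.
Try y = 5.22 m: A R^(2/3) = 168.6 — ≈ 168.6.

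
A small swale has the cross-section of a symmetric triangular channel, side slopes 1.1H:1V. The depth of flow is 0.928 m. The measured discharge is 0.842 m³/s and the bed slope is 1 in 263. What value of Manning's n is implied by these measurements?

For a triangular section with side slope z = 1.1: A = zy² = 1.1×0.928² = 0.9473 m²; P = 2y√(1+z²) = 2×0.928×1.487 = 2.759 m.
Hydraulic radius R = A/P = 0.9473/2.759 = 0.3433 m.
Rearranging Manning's equation: n = (1/Q) A R^(2/3) S^(1/2) = (1/0.842) × 0.9473 × 0.3433^(2/3) × √0.003802 = 0.034.

n = 0.034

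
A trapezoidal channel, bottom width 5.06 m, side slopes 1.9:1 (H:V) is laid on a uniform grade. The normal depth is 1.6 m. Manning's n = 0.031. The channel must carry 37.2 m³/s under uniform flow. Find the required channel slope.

With bottom width b = 5.06 m and side slope z = 1.9: A = (b + zy)y = (5.06 + 1.9×1.6)×1.6 = 12.96 m²; P = b + 2y√(1+z²) = 5.06 + 2×1.6×2.147 = 11.93 m.
Hydraulic radius R = A/P = 12.96/11.93 = 1.086 m.
From Manning's equation, S = [nQ / (1 A R^(2/3))]² = [0.031 × 37.2 / (1 × 12.96 × 1.086^(2/3))]² = 0.00709.

S = 0.00709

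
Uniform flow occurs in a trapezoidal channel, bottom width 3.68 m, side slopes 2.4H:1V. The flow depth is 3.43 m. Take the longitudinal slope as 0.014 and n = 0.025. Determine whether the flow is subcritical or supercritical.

With bottom width b = 3.68 m and side slope z = 2.4: A = (b + zy)y = (3.68 + 2.4×3.43)×3.43 = 40.86 m²; P = b + 2y√(1+z²) = 3.68 + 2×3.43×2.6 = 21.52 m.
Hydraulic radius R = A/P = 40.86/21.52 = 1.899 m.
V = (1/n) R^(2/3) √S = (1/0.025) × 1.899^(2/3) × √0.014 = 7.258 m/s. Hydraulic depth D_h = A/T = 40.86/20.14 = 2.028 m.
Froude number Fr = V/√(g·D_h) = 7.258/√(9.81×2.028) = 1.63, which is greater than 1, so the flow is supercritical.

supercritical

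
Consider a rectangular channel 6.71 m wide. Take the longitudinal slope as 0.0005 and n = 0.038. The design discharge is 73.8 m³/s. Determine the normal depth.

y_n = 10.1 m

Manning's equation rearranged: A R^(2/3) = nQ / (1·√S) = 0.038 × 73.8 / (√0.0005) = 125.4.
Try y = 7.19 m: A R^(2/3) = 83.76 — too small.
Try y = 12.6 m: A R^(2/3) = 161.9 — too large.
Try y = 10.1 m: A R^(2/3) = 125.4 — close enough.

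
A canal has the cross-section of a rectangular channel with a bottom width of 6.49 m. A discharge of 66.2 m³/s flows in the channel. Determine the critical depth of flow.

y_c = 2.2 m

For a rectangular channel, critical depth y_c = (q²/g)^(1/3) where q = Q/b = 66.2/6.49 = 10.2 m²/s.
So y_c = (10.2²/9.81)^(1/3) = 2.2 m.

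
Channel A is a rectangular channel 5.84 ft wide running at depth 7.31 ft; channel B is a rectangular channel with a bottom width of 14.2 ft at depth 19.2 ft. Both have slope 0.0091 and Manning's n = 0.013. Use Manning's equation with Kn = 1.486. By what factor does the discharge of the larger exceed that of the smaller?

Channel A: Flow area A = b·y = 5.84 × 7.31 = 42.69 ft². Wetted perimeter P = b + 2y = 5.84 + 2×7.31 = 20.46 ft. Hydraulic radius R = A/P = 42.69/20.46 = 2.087 ft. Q_A = (1.486/0.013)·42.69·2.087^(2/3)·√0.0091 = 760.1 ft³/s.
Channel B: Flow area A = b·y = 14.2 × 19.2 = 272.6 ft². Wetted perimeter P = b + 2y = 14.2 + 2×19.2 = 52.6 ft. Hydraulic radius R = A/P = 272.6/52.6 = 5.183 ft. Q_B = (1.486/0.013)·272.6·5.183^(2/3)·√0.0091 = 8904 ft³/s.
The larger discharge is 8904 ft³/s and the smaller is 760.1 ft³/s; the ratio is 11.7.

11.7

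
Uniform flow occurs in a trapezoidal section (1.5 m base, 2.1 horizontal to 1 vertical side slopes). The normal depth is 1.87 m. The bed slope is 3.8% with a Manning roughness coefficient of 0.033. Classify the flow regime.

With bottom width b = 1.5 m and side slope z = 2.1: A = (b + zy)y = (1.5 + 2.1×1.87)×1.87 = 10.15 m²; P = b + 2y√(1+z²) = 1.5 + 2×1.87×2.326 = 10.2 m.
Hydraulic radius R = A/P = 10.15/10.2 = 0.995 m.
V = (1/n) R^(2/3) √S = (1/0.033) × 0.995^(2/3) × √0.038 = 5.888 m/s. Hydraulic depth D_h = A/T = 10.15/9.354 = 1.085 m.
Froude number Fr = V/√(g·D_h) = 5.888/√(9.81×1.085) = 1.8, which is greater than 1, so the flow is supercritical.

supercritical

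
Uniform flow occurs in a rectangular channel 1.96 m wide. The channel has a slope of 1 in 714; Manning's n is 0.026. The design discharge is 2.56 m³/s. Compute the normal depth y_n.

y_n = 1.33 m

Manning's equation rearranged: A R^(2/3) = nQ / (1·√S) = 0.026 × 2.56 / (√0.001401) = 1.779.
At y = 1.52 m: A R^(2/3) = 2.11 — too large.
At y = 0.986 m: A R^(2/3) = 1.204 — too small.
At y = 1.33 m: A R^(2/3) = 1.78 — matches.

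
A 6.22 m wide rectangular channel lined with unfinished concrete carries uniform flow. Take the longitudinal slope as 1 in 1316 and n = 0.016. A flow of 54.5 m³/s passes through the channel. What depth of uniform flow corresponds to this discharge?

Manning's equation rearranged: A R^(2/3) = nQ / (1·√S) = 0.016 × 54.5 / (√0.0007599) = 31.63.
Try y = 4.24 m: A R^(2/3) = 38.94 — too large.
Try y = 3.08 m: A R^(2/3) = 25.63 — too small.
Try y = 3.61 m: A R^(2/3) = 31.62 — ≈ 31.63.

y_n = 3.61 m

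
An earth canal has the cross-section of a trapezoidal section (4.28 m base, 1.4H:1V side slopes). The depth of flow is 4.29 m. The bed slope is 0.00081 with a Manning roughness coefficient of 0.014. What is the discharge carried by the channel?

Q = 157 m³/s

With bottom width b = 4.28 m and side slope z = 1.4: A = (b + zy)y = (4.28 + 1.4×4.29)×4.29 = 44.13 m²; P = b + 2y√(1+z²) = 4.28 + 2×4.29×1.72 = 19.04 m.
Hydraulic radius R = A/P = 44.13/19.04 = 2.317 m.
Manning's equation: Q = (1/n) A R^(2/3) S^(1/2) = (1/0.014) × 44.13 × 2.317^(2/3) × 0.00081^(1/2) = 157 m³/s.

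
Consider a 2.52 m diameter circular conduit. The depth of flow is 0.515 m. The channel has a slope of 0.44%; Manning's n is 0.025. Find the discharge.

For a circular section of diameter D = 2.52 m at depth y = 0.515 m, the central angle is θ = 2 arccos(1 − 2y/D) = 1.876 rad. Then A = (D²/8)(θ − sin θ) = 0.7324 m² and P = Dθ/2 = 2.364 m.
Hydraulic radius R = A/P = 0.7324/2.364 = 0.3098 m.
Manning's equation: Q = (1/n) A R^(2/3) S^(1/2) = (1/0.025) × 0.7324 × 0.3098^(2/3) × 0.0044^(1/2) = 0.89 m³/s.

Q = 0.89 m³/s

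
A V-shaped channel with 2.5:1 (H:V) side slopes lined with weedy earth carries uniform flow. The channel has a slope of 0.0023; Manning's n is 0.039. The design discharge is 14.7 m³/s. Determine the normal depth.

y_n = 2.18 m

Manning's equation rearranged: A R^(2/3) = nQ / (1·√S) = 0.039 × 14.7 / (√0.0023) = 11.95.
Try y = 2.78 m: A R^(2/3) = 22.9 — over.
Try y = 2.18 m: A R^(2/3) = 11.98 — close enough.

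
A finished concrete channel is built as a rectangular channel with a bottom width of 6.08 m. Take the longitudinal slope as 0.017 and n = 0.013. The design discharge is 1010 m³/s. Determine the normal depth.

Manning's equation rearranged: A R^(2/3) = nQ / (1·√S) = 0.013 × 1010 / (√0.017) = 100.7.
Trying y = 7.07 m: A R^(2/3) = 71.07 — too small.
Trying y = 9.5 m: A R^(2/3) = 100.7 — close enough.

y_n = 9.5 m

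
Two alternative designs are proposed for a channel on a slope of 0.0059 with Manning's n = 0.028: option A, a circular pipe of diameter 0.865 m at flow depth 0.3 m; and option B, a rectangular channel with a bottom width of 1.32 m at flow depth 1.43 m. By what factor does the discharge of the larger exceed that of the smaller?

20.3

Channel A: For a circular section of diameter D = 0.865 m at depth y = 0.3 m, the central angle is θ = 2 arccos(1 − 2y/D) = 2.519 rad. Then A = (D²/8)(θ − sin θ) = 0.181 m² and P = Dθ/2 = 1.089 m. Hydraulic radius R = A/P = 0.181/1.089 = 0.1662 m. Q_A = (1/0.028)·0.181·0.1662^(2/3)·√0.0059 = 0.1501 m³/s.
Channel B: Flow area A = b·y = 1.32 × 1.43 = 1.888 m². Wetted perimeter P = b + 2y = 1.32 + 2×1.43 = 4.18 m. Hydraulic radius R = A/P = 1.888/4.18 = 0.4516 m. Q_B = (1/0.028)·1.888·0.4516^(2/3)·√0.0059 = 3.048 m³/s.
The larger discharge is 3.048 m³/s and the smaller is 0.1501 m³/s; the ratio is 20.3.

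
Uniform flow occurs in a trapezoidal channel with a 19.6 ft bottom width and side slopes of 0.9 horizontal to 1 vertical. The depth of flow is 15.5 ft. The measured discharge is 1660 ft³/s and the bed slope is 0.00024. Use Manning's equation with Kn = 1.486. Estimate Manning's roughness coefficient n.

n = 0.03

With bottom width b = 19.6 ft and side slope z = 0.9: A = (b + zy)y = (19.6 + 0.9×15.5)×15.5 = 520 ft²; P = b + 2y√(1+z²) = 19.6 + 2×15.5×1.345 = 61.31 ft.
Hydraulic radius R = A/P = 520/61.31 = 8.482 ft.
Rearranging Manning's equation: n = (1.486/Q) A R^(2/3) S^(1/2) = (1.486/1660) × 520 × 8.482^(2/3) × √0.00024 = 0.03.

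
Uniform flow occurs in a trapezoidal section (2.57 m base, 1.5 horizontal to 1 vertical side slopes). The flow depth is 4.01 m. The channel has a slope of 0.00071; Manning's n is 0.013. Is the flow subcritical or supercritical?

subcritical

With bottom width b = 2.57 m and side slope z = 1.5: A = (b + zy)y = (2.57 + 1.5×4.01)×4.01 = 34.43 m²; P = b + 2y√(1+z²) = 2.57 + 2×4.01×1.803 = 17.03 m.
Hydraulic radius R = A/P = 34.43/17.03 = 2.022 m.
V = (1/n) R^(2/3) √S = (1/0.013) × 2.022^(2/3) × √0.00071 = 3.277 m/s. Hydraulic depth D_h = A/T = 34.43/14.6 = 2.358 m.
Froude number Fr = V/√(g·D_h) = 3.277/√(9.81×2.358) = 0.681, which is less than 1, so the flow is subcritical.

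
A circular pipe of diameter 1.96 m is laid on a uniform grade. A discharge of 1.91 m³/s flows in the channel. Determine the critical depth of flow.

At critical depth, Q² T / (g A³) = 1, i.e. A³/T = Q²/g = 1.91²/9.81 = 0.3719.
At y = 0.447 m: A³/T = 0.0845 — low.
At y = 0.82 m: A³/T = 0.8856 — high.
At y = 0.655 m: A³/T = 0.3729 — ≈ 0.3719.

y_c = 0.655 m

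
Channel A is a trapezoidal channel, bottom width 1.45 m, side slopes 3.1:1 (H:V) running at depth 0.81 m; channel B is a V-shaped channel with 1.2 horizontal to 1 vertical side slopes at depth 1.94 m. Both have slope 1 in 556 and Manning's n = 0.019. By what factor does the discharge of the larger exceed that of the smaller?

1.9

Channel A: With bottom width b = 1.45 m and side slope z = 3.1: A = (b + zy)y = (1.45 + 3.1×0.81)×0.81 = 3.208 m²; P = b + 2y√(1+z²) = 1.45 + 2×0.81×3.257 = 6.727 m. Hydraulic radius R = A/P = 3.208/6.727 = 0.477 m. Q_A = (1/0.019)·3.208·0.477^(2/3)·√0.001799 = 4.372 m³/s.
Channel B: For a triangular section with side slope z = 1.2: A = zy² = 1.2×1.94² = 4.516 m²; P = 2y√(1+z²) = 2×1.94×1.562 = 6.061 m. Hydraulic radius R = A/P = 4.516/6.061 = 0.7452 m. Q_B = (1/0.019)·4.516·0.7452^(2/3)·√0.001799 = 8.286 m³/s.
The larger discharge is 8.286 m³/s and the smaller is 4.372 m³/s; the ratio is 1.9.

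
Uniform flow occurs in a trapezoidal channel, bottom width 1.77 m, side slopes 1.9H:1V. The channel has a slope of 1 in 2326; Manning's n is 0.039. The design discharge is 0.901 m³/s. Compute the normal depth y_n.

y_n = 0.806 m

Manning's equation rearranged: A R^(2/3) = nQ / (1·√S) = 0.039 × 0.901 / (√0.0004299) = 1.695.
Try y = 0.622 m: A R^(2/3) = 1.019 — short.
Try y = 0.964 m: A R^(2/3) = 2.435 — over.
Try y = 0.806 m: A R^(2/3) = 1.696 — close enough.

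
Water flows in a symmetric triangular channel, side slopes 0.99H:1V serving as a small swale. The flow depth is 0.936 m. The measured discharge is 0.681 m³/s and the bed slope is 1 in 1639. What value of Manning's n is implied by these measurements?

n = 0.015

For a triangular section with side slope z = 0.99: A = zy² = 0.99×0.936² = 0.8673 m²; P = 2y√(1+z²) = 2×0.936×1.407 = 2.634 m.
Hydraulic radius R = A/P = 0.8673/2.634 = 0.3293 m.
Rearranging Manning's equation: n = (1/Q) A R^(2/3) S^(1/2) = (1/0.681) × 0.8673 × 0.3293^(2/3) × √0.0006101 = 0.015.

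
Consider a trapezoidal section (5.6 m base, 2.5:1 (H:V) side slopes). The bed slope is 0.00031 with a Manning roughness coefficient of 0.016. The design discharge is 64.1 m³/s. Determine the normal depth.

Manning's equation rearranged: A R^(2/3) = nQ / (1·√S) = 0.016 × 64.1 / (√0.00031) = 58.25.
Trying y = 3.63 m: A R^(2/3) = 87.86 — high.
Trying y = 3 m: A R^(2/3) = 58.29 — close enough.

y_n = 3 m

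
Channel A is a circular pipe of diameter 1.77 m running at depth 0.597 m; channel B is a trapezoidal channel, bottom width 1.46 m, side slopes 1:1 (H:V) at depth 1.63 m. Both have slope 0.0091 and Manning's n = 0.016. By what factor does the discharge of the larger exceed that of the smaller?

12.7

Channel A: For a circular section of diameter D = 1.77 m at depth y = 0.597 m, the central angle is θ = 2 arccos(1 − 2y/D) = 2.479 rad. Then A = (D²/8)(θ − sin θ) = 0.7297 m² and P = Dθ/2 = 2.194 m. Hydraulic radius R = A/P = 0.7297/2.194 = 0.3326 m. Q_A = (1/0.016)·0.7297·0.3326^(2/3)·√0.0091 = 2.089 m³/s.
Channel B: With bottom width b = 1.46 m and side slope z = 1: A = (b + zy)y = (1.46 + 1×1.63)×1.63 = 5.037 m²; P = b + 2y√(1+z²) = 1.46 + 2×1.63×1.414 = 6.07 m. Hydraulic radius R = A/P = 5.037/6.07 = 0.8297 m. Q_B = (1/0.016)·5.037·0.8297^(2/3)·√0.0091 = 26.52 m³/s.
The larger discharge is 26.52 m³/s and the smaller is 2.089 m³/s; the ratio is 12.7.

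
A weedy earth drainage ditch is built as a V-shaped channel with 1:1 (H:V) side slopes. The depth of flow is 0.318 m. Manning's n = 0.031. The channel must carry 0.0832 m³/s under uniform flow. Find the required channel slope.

S = 0.012

For a triangular section with side slope z = 1: A = zy² = 1×0.318² = 0.1011 m²; P = 2y√(1+z²) = 2×0.318×1.414 = 0.8994 m.
Hydraulic radius R = A/P = 0.1011/0.8994 = 0.1124 m.
From Manning's equation, S = [nQ / (1 A R^(2/3))]² = [0.031 × 0.0832 / (1 × 0.1011 × 0.1124^(2/3))]² = 0.012.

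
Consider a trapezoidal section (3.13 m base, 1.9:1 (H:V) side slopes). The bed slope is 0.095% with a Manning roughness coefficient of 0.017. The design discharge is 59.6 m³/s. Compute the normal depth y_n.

y_n = 2.84 m

Manning's equation rearranged: A R^(2/3) = nQ / (1·√S) = 0.017 × 59.6 / (√0.00095) = 32.87.
Try y = 3.57 m: A R^(2/3) = 54.61 — high.
Try y = 2.03 m: A R^(2/3) = 15.99 — low.
Try y = 2.84 m: A R^(2/3) = 32.85 — close enough.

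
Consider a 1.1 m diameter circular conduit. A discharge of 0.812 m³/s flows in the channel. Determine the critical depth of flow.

y_c = 0.499 m

At critical depth, Q² T / (g A³) = 1, i.e. A³/T = Q²/g = 0.812²/9.81 = 0.06721.
Try y = 0.57 m: A³/T = 0.1118 — high.
Try y = 0.499 m: A³/T = 0.06723 — matches.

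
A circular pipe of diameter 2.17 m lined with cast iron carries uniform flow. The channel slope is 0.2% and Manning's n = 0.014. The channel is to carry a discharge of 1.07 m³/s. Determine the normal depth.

Manning's equation rearranged: A R^(2/3) = nQ / (1·√S) = 0.014 × 1.07 / (√0.002) = 0.335.
Trying y = 0.412 m: A R^(2/3) = 0.1938 — too small.
Trying y = 0.645 m: A R^(2/3) = 0.4732 — too large.
Trying y = 0.541 m: A R^(2/3) = 0.3351 — close enough.

y_n = 0.541 m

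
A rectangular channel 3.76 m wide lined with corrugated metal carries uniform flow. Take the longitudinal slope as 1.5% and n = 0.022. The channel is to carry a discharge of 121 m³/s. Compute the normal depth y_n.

Manning's equation rearranged: A R^(2/3) = nQ / (1·√S) = 0.022 × 121 / (√0.015) = 21.74.
Try y = 5.53 m: A R^(2/3) = 26.06 — too large.
Try y = 4.25 m: A R^(2/3) = 19.07 — too small.
Try y = 4.74 m: A R^(2/3) = 21.73 — close enough.

y_n = 4.74 m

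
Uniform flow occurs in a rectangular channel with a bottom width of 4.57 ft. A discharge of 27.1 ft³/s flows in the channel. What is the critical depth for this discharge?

For a rectangular channel, critical depth y_c = (q²/g)^(1/3) where q = Q/b = 27.1/4.57 = 5.93 ft²/s.
So y_c = (5.93²/32.2)^(1/3) = 1.03 ft.

y_c = 1.03 ft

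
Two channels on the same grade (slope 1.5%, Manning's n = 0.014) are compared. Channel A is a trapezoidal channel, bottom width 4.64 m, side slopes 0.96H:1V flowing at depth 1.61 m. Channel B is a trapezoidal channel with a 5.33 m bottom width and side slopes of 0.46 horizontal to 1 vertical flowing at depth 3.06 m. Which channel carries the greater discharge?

Channel A: With bottom width b = 4.64 m and side slope z = 0.96: A = (b + zy)y = (4.64 + 0.96×1.61)×1.61 = 9.959 m²; P = b + 2y√(1+z²) = 4.64 + 2×1.61×1.386 = 9.104 m. Hydraulic radius R = A/P = 9.959/9.104 = 1.094 m. Q_A = (1/0.014)·9.959·1.094^(2/3)·√0.015 = 92.5 m³/s.
Channel B: With bottom width b = 5.33 m and side slope z = 0.46: A = (b + zy)y = (5.33 + 0.46×3.06)×3.06 = 20.62 m²; P = b + 2y√(1+z²) = 5.33 + 2×3.06×1.101 = 12.07 m. Hydraulic radius R = A/P = 20.62/12.07 = 1.709 m. Q_B = (1/0.014)·20.62·1.709^(2/3)·√0.015 = 257.8 m³/s.
Q_A = 92.5 m³/s vs Q_B = 257.8 m³/s, so channel B carries more.

channel B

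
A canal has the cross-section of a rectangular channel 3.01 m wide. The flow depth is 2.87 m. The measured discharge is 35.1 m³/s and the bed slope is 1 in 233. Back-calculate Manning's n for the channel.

Flow area A = b·y = 3.01 × 2.87 = 8.639 m². Wetted perimeter P = b + 2y = 3.01 + 2×2.87 = 8.75 m.
Hydraulic radius R = A/P = 8.639/8.75 = 0.9873 m.
Rearranging Manning's equation: n = (1/Q) A R^(2/3) S^(1/2) = (1/35.1) × 8.639 × 0.9873^(2/3) × √0.004292 = 0.016.

n = 0.016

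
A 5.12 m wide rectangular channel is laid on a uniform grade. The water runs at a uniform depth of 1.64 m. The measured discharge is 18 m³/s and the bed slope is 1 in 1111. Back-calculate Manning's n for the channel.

n = 0.014

Flow area A = b·y = 5.12 × 1.64 = 8.397 m². Wetted perimeter P = b + 2y = 5.12 + 2×1.64 = 8.4 m.
Hydraulic radius R = A/P = 8.397/8.4 = 0.9996 m.
Rearranging Manning's equation: n = (1/Q) A R^(2/3) S^(1/2) = (1/18) × 8.397 × 0.9996^(2/3) × √0.0009001 = 0.014.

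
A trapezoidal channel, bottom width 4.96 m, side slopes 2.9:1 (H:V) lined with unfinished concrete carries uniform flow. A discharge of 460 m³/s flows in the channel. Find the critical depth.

y_c = 4.74 m

At critical depth, Q² T / (g A³) = 1, i.e. A³/T = Q²/g = 460²/9.81 = 21570.
Trying y = 5.67 m: A³/T = 47220 — high.
Trying y = 3.98 m: A³/T = 10100 — low.
Trying y = 4.74 m: A³/T = 21480 — matches.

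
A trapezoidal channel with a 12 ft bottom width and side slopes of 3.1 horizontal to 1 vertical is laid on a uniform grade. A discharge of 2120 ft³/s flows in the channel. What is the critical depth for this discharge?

At critical depth, Q² T / (g A³) = 1, i.e. A³/T = Q²/g = 2120²/32.2 = 139600.
Trying y = 7.68 ft: A³/T = 348900 — too large.
Trying y = 4.95 ft: A³/T = 58090 — too small.
Trying y = 6.16 ft: A³/T = 140000 — ≈ 139600.

y_c = 6.16 ft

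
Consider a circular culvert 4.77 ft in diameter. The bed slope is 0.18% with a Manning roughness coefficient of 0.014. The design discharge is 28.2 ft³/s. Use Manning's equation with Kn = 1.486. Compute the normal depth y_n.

Manning's equation rearranged: A R^(2/3) = nQ / (1.486·√S) = 0.014 × 28.2 / (1.486 × √0.0018) = 6.262.
Trying y = 1.41 ft: A R^(2/3) = 3.824 — short.
Trying y = 1.83 ft: A R^(2/3) = 6.272 — ≈ 6.262.

y_n = 1.83 ft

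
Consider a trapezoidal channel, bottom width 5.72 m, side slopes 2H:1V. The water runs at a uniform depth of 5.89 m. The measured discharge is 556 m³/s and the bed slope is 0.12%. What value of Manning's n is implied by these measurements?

With bottom width b = 5.72 m and side slope z = 2: A = (b + zy)y = (5.72 + 2×5.89)×5.89 = 103.1 m²; P = b + 2y√(1+z²) = 5.72 + 2×5.89×2.236 = 32.06 m.
Hydraulic radius R = A/P = 103.1/32.06 = 3.215 m.
Rearranging Manning's equation: n = (1/Q) A R^(2/3) S^(1/2) = (1/556) × 103.1 × 3.215^(2/3) × √0.0012 = 0.014.

n = 0.014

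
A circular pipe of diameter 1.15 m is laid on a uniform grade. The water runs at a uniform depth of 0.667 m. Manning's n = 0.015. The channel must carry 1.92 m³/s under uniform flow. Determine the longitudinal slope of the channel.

S = 0.00997

For a circular section of diameter D = 1.15 m at depth y = 0.667 m, the central angle is θ = 2 arccos(1 − 2y/D) = 3.463 rad. Then A = (D²/8)(θ − sin θ) = 0.6247 m² and P = Dθ/2 = 1.991 m.
Hydraulic radius R = A/P = 0.6247/1.991 = 0.3137 m.
From Manning's equation, S = [nQ / (1 A R^(2/3))]² = [0.015 × 1.92 / (1 × 0.6247 × 0.3137^(2/3))]² = 0.00997.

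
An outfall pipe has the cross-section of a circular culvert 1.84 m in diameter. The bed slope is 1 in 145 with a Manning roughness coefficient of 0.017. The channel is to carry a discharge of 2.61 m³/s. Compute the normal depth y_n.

y_n = 0.736 m

Manning's equation rearranged: A R^(2/3) = nQ / (1·√S) = 0.017 × 2.61 / (√0.006897) = 0.5343.
Trying y = 0.619 m: A R^(2/3) = 0.3866 — low.
Trying y = 0.941 m: A R^(2/3) = 0.823 — high.
Trying y = 0.736 m: A R^(2/3) = 0.534 — ≈ 0.5343.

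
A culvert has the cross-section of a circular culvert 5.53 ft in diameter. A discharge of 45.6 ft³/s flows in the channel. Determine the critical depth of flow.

y_c = 1.83 ft

At critical depth, Q² T / (g A³) = 1, i.e. A³/T = Q²/g = 45.6²/32.2 = 64.58.
Trying y = 1.56 ft: A³/T = 34.59 — low.
Trying y = 2.32 ft: A³/T = 160 — high.
Trying y = 1.83 ft: A³/T = 64.2 — ≈ 64.58.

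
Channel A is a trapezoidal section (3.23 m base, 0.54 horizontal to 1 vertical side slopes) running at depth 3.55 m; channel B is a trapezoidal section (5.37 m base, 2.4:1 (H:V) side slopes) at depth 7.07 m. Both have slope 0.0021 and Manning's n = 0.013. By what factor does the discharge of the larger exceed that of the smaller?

Channel A: With bottom width b = 3.23 m and side slope z = 0.54: A = (b + zy)y = (3.23 + 0.54×3.55)×3.55 = 18.27 m²; P = b + 2y√(1+z²) = 3.23 + 2×3.55×1.136 = 11.3 m. Hydraulic radius R = A/P = 18.27/11.3 = 1.617 m. Q_A = (1/0.013)·18.27·1.617^(2/3)·√0.0021 = 88.74 m³/s.
Channel B: With bottom width b = 5.37 m and side slope z = 2.4: A = (b + zy)y = (5.37 + 2.4×7.07)×7.07 = 157.9 m²; P = b + 2y√(1+z²) = 5.37 + 2×7.07×2.6 = 42.13 m. Hydraulic radius R = A/P = 157.9/42.13 = 3.748 m. Q_B = (1/0.013)·157.9·3.748^(2/3)·√0.0021 = 1343 m³/s.
The larger discharge is 1343 m³/s and the smaller is 88.74 m³/s; the ratio is 15.1.

15.1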